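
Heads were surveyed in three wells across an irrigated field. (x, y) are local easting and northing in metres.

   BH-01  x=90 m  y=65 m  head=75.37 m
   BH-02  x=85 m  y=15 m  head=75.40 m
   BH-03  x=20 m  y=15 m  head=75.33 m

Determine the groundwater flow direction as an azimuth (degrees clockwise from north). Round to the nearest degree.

Three-point gradient (reference BH-01): Δ to BH-02 = (-5, -50, +0.03), Δ to BH-03 = (-70, -50, -0.04).
∂h/∂x = +0.001077, ∂h/∂y = -0.0007077 (det = -3250).
Flow direction (−∇h) has components (-0.001077 E, +0.0007077 N).
Azimuth = atan2(E, N) = atan2(-0.001077, +0.0007077) = 303.3° ≈ 303°.

303°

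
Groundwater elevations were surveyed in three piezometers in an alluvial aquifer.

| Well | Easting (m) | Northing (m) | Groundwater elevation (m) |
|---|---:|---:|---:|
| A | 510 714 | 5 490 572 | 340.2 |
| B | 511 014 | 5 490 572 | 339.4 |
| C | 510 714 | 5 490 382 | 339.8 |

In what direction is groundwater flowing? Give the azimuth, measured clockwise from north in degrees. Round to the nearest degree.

∂h/∂x = (339.4 − 340.2) / (511014 − 510714) = -0.002667
∂h/∂y = (339.8 − 340.2) / (5490382 − 5490572) = +0.002105
Flow direction (−∇h) has components (+0.002667 E, -0.002105 N).
Azimuth = atan2(E, N) = atan2(+0.002667, -0.002105) = 128.3° ≈ 128°.

128°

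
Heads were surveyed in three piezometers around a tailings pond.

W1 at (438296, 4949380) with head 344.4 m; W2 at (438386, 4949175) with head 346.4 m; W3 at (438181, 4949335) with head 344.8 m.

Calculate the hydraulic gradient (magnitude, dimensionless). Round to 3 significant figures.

Taking W1 as reference: W2−W1 = (90, -205, +2.0); W3−W1 = (-115, -45, +0.4).
Solve a·Δx + b·Δy = Δh: det = 90·(-45) − (-115)·(-205) = -27625.
∂h/∂x = [(+2.0)·(-45) − (+0.4)·(-205)] / -27625 = +0.0002896
∂h/∂y = [90·(+0.4) − (-115)·(+2.0)] / -27625 = -0.009629
|∇h| = √(0.0002896² + -0.009629²) = 0.009633

0.00963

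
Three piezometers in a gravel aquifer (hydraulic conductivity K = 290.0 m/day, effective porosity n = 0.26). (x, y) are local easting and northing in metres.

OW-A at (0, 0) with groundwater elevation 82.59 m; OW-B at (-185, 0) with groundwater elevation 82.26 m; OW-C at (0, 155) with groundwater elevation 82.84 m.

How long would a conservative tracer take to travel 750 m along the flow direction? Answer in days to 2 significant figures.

280 days

∂h/∂x = (82.26 − 82.59) / (-185 − 0) = +0.001784
∂h/∂y = (82.84 − 82.59) / (155 − 0) = +0.001613
|∇h| = √(0.001784² + 0.001613²) = 0.002405
Seepage velocity v = K·i/n = 290.0 × 0.002405 / 0.26 = 2.683 m/day.
t = 750 / 2.683 = 279.5 days.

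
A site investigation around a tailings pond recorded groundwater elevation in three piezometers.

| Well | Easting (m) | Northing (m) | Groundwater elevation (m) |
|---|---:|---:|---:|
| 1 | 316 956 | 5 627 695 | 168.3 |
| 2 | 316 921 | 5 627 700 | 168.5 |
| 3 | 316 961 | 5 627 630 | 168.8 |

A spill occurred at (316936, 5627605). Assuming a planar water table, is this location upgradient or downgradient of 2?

upgradient

Differences from 1: to 2 (Δx, Δy, Δh) = (-35, 5, +0.2); to 3 = (5, -65, +0.5).
Determinant of the coordinate differences = (-35)·(-65) − 5·5 = 2250.
∂h/∂x = [(+0.2)·(-65) − (+0.5)·5] / 2250 = -0.006889
∂h/∂y = [(-35)·(+0.5) − 5·(+0.2)] / 2250 = -0.008222
Head at (316936, 5627605) = 168.3 + (-0.006889)·(-20) + (-0.008222)·(-90) = 169.18 m.
That is higher than the 168.5 m at 2, so the point is upgradient.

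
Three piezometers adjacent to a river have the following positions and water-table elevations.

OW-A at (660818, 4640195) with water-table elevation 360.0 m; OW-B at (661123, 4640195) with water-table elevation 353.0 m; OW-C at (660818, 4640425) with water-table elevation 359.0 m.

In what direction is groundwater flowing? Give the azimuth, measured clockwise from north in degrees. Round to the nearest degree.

∂h/∂x = (353.0 − 360.0) / (661123 − 660818) = -0.02295
∂h/∂y = (359.0 − 360.0) / (4640425 − 4640195) = -0.004348
Flow direction (−∇h) has components (+0.02295 E, +0.004348 N).
Azimuth = atan2(E, N) = atan2(+0.02295, +0.004348) = 79.3° ≈ 079°.

079°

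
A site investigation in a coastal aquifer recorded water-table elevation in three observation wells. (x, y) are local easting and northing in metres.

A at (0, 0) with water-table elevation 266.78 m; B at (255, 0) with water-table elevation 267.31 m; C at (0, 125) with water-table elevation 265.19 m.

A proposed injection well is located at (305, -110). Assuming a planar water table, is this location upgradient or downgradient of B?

upgradient

∂h/∂x = (267.31 − 266.78) / (255 − 0) = +0.002078
∂h/∂y = (265.19 − 266.78) / (125 − 0) = -0.01272
Head at (305, -110) = 266.78 + (+0.002078)·(305) + (-0.01272)·(-110) = 268.81 m.
That is higher than the 267.31 m at B, so the point is upgradient.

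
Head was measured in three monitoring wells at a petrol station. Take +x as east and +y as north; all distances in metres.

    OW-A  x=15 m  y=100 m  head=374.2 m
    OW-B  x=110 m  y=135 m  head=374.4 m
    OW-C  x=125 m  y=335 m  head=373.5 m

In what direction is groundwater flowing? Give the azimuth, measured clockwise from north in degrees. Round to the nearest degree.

Differences from OW-A: to OW-B (Δx, Δy, Δh) = (95, 35, +0.2); to OW-C = (110, 235, -0.7).
Solve a·Δx + b·Δy = Δh: det = 95·235 − 110·35 = 18475.
∂h/∂x = [(+0.2)·235 − (-0.7)·35] / 18475 = +0.003870
∂h/∂y = [95·(-0.7) − 110·(+0.2)] / 18475 = -0.004790
Flow direction (−∇h) has components (-0.003870 E, +0.004790 N).
Azimuth = atan2(E, N) = atan2(-0.003870, +0.004790) = 321.1° ≈ 321°.

321°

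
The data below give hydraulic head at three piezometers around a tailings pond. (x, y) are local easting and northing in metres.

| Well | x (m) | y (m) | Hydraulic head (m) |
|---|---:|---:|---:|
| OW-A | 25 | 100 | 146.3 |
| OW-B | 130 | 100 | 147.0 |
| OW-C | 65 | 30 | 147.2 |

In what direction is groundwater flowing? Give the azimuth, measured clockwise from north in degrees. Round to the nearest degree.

Taking OW-A as reference: OW-B−OW-A = (105, 0, +0.7); OW-C−OW-A = (40, -70, +0.9).
Solve a·Δx + b·Δy = Δh: det = 105·(-70) − 40·0 = -7350.
∂h/∂x = [(+0.7)·(-70) − (+0.9)·0] / -7350 = +0.006667
∂h/∂y = [105·(+0.9) − 40·(+0.7)] / -7350 = -0.009048
Flow direction (−∇h) has components (-0.006667 E, +0.009048 N).
Azimuth = atan2(E, N) = atan2(-0.006667, +0.009048) = 323.6° ≈ 324°.

324°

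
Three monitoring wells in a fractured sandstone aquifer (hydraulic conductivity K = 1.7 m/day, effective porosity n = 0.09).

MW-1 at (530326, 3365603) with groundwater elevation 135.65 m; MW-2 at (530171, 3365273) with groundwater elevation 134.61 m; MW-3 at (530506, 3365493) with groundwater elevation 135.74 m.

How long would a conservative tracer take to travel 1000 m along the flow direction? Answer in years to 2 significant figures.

With h = a·x + b·y + c and MW-1 as origin, the differences give:
  (-155)·a + (-330)·b = -1.04
  180·a + (-110)·b = +0.09
Eliminate b (×(-110) and ×(-330), subtract): 76450·a = 144.100 → a = ∂h/∂x = +0.001885
Back-substitute: b = ∂h/∂y = +0.002266.
|∇h| = √(0.001885² + 0.002266²) = 0.002948
Seepage velocity v = K·i/n = 1.7 × 0.002948 / 0.09 = 0.05568 m/day.
t = 1000 / 0.05568 = 1.796e+04 days = 49.2 years.

49 years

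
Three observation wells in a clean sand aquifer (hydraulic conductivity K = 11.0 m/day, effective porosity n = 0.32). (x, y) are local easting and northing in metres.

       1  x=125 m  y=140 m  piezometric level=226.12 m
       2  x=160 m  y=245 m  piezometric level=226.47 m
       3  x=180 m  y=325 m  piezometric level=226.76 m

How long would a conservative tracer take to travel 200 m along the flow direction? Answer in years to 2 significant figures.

Taking 1 as reference: 2−1 = (35, 105, +0.35); 3−1 = (55, 185, +0.64).
Determinant of the coordinate differences = 35·185 − 55·105 = 700.
∂h/∂x = [(+0.35)·185 − (+0.64)·105] / 700 = -0.003500
∂h/∂y = [35·(+0.64) − 55·(+0.35)] / 700 = +0.004500
|∇h| = √(-0.003500² + 0.004500²) = 0.005701
Seepage velocity v = K·i/n = 11.0 × 0.005701 / 0.32 = 0.196 m/day.
t = 200 / 0.196 = 1020 days = 2.79 years.

2.8 years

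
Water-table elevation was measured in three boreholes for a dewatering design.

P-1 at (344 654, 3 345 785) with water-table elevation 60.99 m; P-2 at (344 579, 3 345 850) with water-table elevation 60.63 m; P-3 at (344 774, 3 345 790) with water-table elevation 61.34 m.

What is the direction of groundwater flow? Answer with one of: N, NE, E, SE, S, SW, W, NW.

Taking P-1 as reference: P-2−P-1 = (-75, 65, -0.36); P-3−P-1 = (120, 5, +0.35).
Determinant of the coordinate differences = (-75)·5 − 120·65 = -8175.
∂h/∂x = [(-0.36)·5 − (+0.35)·65] / -8175 = +0.003003
∂h/∂y = [(-75)·(+0.35) − 120·(-0.36)] / -8175 = -0.002073
Flow = −∇h = (-0.003003 east, +0.002073 north), which points northwest.

NW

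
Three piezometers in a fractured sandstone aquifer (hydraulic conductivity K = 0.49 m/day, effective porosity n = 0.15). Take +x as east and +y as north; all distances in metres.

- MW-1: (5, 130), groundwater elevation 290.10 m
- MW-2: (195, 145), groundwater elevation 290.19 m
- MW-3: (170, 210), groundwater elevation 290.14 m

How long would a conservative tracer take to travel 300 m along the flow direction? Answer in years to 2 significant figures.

330 years

Three-point gradient (reference MW-1): Δ to MW-2 = (190, 15, +0.09), Δ to MW-3 = (165, 80, +0.04).
∂h/∂x = +0.0005187, ∂h/∂y = -0.0005697 (det = 12725).
|∇h| = √(0.0005187² + -0.0005697²) = 0.0007705
Seepage velocity v = K·i/n = 0.49 × 0.0007705 / 0.15 = 0.002517 m/day.
t = 300 / 0.002517 = 1.192e+05 days = 326 years.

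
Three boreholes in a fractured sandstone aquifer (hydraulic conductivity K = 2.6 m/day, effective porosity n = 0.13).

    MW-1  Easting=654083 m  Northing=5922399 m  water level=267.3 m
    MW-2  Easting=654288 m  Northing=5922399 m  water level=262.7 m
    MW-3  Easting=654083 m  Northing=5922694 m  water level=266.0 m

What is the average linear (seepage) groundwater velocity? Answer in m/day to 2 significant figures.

0.46 m/day

∂h/∂x = (262.7 − 267.3) / (654288 − 654083) = -0.02244
∂h/∂y = (266.0 − 267.3) / (5922694 − 5922399) = -0.004407
|∇h| = √(-0.02244² + -0.004407²) = 0.02287
Seepage velocity v = K·i/n = 2.6 × 0.02287 / 0.13 = 0.4574 m/day.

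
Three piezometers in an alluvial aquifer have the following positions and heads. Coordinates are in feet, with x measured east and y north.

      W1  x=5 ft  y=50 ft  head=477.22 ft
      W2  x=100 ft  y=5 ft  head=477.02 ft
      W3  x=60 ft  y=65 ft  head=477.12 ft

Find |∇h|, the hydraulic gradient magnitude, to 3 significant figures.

0.00196

Taking W1 as reference: W2−W1 = (95, -45, -0.20); W3−W1 = (55, 15, -0.10).
Determinant of the coordinate differences = 95·15 − 55·(-45) = 3900.
∂h/∂x = [(-0.20)·15 − (-0.10)·(-45)] / 3900 = -0.001923
∂h/∂y = [95·(-0.10) − 55·(-0.20)] / 3900 = +0.0003846
|∇h| = √(-0.001923² + 0.0003846²) = 0.001961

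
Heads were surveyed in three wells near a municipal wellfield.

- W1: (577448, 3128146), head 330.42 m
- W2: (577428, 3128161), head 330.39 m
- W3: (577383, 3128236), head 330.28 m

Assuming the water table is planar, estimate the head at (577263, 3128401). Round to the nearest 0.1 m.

330.0 m

Taking W1 as reference: W2−W1 = (-20, 15, -0.03); W3−W1 = (-65, 90, -0.14).
Determinant of the coordinate differences = (-20)·90 − (-65)·15 = -825.
∂h/∂x = [(-0.03)·90 − (-0.14)·15] / -825 = +0.0007273
∂h/∂y = [(-20)·(-0.14) − (-65)·(-0.03)] / -825 = -0.001030
h(577263, 3128401) = 330.42 + (+0.0007273)·(-185) + (-0.001030)·(255) = 330.42 -0.135 -0.263 = 330.023 m.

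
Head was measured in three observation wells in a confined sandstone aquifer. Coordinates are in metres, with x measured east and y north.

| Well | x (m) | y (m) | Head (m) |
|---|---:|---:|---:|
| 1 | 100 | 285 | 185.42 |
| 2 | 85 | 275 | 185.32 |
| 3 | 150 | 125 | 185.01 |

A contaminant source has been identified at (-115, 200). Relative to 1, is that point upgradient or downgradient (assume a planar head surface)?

downgradient

Differences from 1: to 2 (Δx, Δy, Δh) = (-15, -10, -0.10); to 3 = (50, -160, -0.41).
Solve a·Δx + b·Δy = Δh: det = (-15)·(-160) − 50·(-10) = 2900.
∂h/∂x = [(-0.10)·(-160) − (-0.41)·(-10)] / 2900 = +0.004103
∂h/∂y = [(-15)·(-0.41) − 50·(-0.10)] / 2900 = +0.003845
Head at (-115, 200) = 185.42 + (+0.004103)·(-215) + (+0.003845)·(-85) = 184.21 m.
That is lower than the 185.42 m at 1, so the point is downgradient.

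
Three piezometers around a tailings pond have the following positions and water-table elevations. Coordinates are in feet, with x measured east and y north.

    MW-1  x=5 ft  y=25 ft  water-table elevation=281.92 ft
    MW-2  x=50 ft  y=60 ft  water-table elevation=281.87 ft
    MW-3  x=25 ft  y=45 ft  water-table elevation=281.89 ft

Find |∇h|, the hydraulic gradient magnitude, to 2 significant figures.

Taking MW-1 as reference: MW-2−MW-1 = (45, 35, -0.05); MW-3−MW-1 = (20, 20, -0.03).
Determinant of the coordinate differences = 45·20 − 20·35 = 200.
∂h/∂x = [(-0.05)·20 − (-0.03)·35] / 200 = +0.0002500
∂h/∂y = [45·(-0.03) − 20·(-0.05)] / 200 = -0.001750
|∇h| = √(0.0002500² + -0.001750²) = 0.001768

0.0018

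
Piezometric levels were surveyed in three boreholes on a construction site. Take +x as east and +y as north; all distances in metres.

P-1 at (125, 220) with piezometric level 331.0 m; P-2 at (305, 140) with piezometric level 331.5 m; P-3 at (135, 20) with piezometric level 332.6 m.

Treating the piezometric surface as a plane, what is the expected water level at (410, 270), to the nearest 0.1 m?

330.4 m

Differences from P-1: to P-2 (Δx, Δy, Δh) = (180, -80, +0.5); to P-3 = (10, -200, +1.6).
Solve a·Δx + b·Δy = Δh: det = 180·(-200) − 10·(-80) = -35200.
∂h/∂x = [(+0.5)·(-200) − (+1.6)·(-80)] / -35200 = -0.0007955
∂h/∂y = [180·(+1.6) − 10·(+0.5)] / -35200 = -0.008040
h(410, 270) = 331.0 + (-0.0007955)·(285) + (-0.008040)·(50) = 331.0 -0.227 -0.402 = 330.371 m.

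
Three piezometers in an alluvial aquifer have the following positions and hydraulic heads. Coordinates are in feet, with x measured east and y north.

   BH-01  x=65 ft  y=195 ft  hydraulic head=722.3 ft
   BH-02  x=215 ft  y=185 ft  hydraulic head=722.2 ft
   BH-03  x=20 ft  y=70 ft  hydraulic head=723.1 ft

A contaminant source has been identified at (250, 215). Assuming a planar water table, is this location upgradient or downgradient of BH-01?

Taking BH-01 as reference: BH-02−BH-01 = (150, -10, -0.1); BH-03−BH-01 = (-45, -125, +0.8).
Determinant of the coordinate differences = 150·(-125) − (-45)·(-10) = -19200.
∂h/∂x = [(-0.1)·(-125) − (+0.8)·(-10)] / -19200 = -0.001068
∂h/∂y = [150·(+0.8) − (-45)·(-0.1)] / -19200 = -0.006016
Head at (250, 215) = 722.3 + (-0.001068)·(185) + (-0.006016)·(20) = 721.98 ft.
That is lower than the 722.3 ft at BH-01, so the point is downgradient.

downgradient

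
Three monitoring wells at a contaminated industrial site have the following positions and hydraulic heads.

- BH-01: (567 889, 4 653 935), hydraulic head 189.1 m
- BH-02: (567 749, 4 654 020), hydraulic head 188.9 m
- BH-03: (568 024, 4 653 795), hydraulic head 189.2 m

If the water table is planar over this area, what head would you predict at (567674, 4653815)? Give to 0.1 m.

Differences from BH-01: to BH-02 (Δx, Δy, Δh) = (-140, 85, -0.2); to BH-03 = (135, -140, +0.1).
Determinant of the coordinate differences = (-140)·(-140) − 135·85 = 8125.
∂h/∂x = [(-0.2)·(-140) − (+0.1)·85] / 8125 = +0.002400
∂h/∂y = [(-140)·(+0.1) − 135·(-0.2)] / 8125 = +0.001600
h(567674, 4653815) = 189.1 + (+0.002400)·(-215) + (+0.001600)·(-120) = 189.1 -0.516 -0.192 = 188.392 m.

188.4 m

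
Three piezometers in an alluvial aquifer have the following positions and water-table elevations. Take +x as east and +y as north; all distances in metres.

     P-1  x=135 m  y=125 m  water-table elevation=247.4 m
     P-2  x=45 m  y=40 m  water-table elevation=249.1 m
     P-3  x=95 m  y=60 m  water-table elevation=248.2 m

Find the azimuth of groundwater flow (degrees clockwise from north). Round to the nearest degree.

085°

Three-point gradient (reference P-1): Δ to P-2 = (-90, -85, +1.7), Δ to P-3 = (-40, -65, +0.8).
∂h/∂x = -0.01735, ∂h/∂y = -0.001633 (det = 2450).
Flow direction (−∇h) has components (+0.01735 E, +0.001633 N).
Azimuth = atan2(E, N) = atan2(+0.01735, +0.001633) = 84.6° ≈ 085°.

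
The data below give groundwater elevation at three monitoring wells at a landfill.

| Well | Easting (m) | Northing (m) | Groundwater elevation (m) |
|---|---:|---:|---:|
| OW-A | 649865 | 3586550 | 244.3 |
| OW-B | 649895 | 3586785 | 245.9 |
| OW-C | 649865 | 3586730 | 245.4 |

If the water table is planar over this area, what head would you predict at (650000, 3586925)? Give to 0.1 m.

Taking OW-A as reference: OW-B−OW-A = (30, 235, +1.6); OW-C−OW-A = (0, 180, +1.1).
Determinant of the coordinate differences = 30·180 − 0·235 = 5400.
∂h/∂x = [(+1.6)·180 − (+1.1)·235] / 5400 = +0.005463
∂h/∂y = [30·(+1.1) − 0·(+1.6)] / 5400 = +0.006111
h(650000, 3586925) = 244.3 + (+0.005463)·(135) + (+0.006111)·(375) = 244.3 +0.738 +2.292 = 247.329 m.

247.3 m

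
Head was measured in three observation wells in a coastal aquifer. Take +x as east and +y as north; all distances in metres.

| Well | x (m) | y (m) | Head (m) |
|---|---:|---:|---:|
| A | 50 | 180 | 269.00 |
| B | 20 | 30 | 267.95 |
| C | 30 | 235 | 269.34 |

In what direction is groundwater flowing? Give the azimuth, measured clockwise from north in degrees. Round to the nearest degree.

192°

With h = a·x + b·y + c and A as origin, the differences give:
  (-30)·a + (-150)·b = -1.05
  (-20)·a + 55·b = +0.34
Eliminate b (×55 and ×(-150), subtract): -4650·a = -6.750 → a = ∂h/∂x = +0.001452
Back-substitute: b = ∂h/∂y = +0.006710.
Flow direction (−∇h) has components (-0.001452 E, -0.006710 N).
Azimuth = atan2(E, N) = atan2(-0.001452, -0.006710) = 192.2° ≈ 192°.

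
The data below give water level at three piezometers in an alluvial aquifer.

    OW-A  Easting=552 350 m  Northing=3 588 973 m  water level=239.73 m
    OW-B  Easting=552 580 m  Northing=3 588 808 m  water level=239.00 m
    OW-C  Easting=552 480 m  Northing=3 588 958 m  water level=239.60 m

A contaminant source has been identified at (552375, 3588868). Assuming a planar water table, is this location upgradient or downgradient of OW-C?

Taking OW-A as reference: OW-B−OW-A = (230, -165, -0.73); OW-C−OW-A = (130, -15, -0.13).
Determinant of the coordinate differences = 230·(-15) − 130·(-165) = 18000.
∂h/∂x = [(-0.73)·(-15) − (-0.13)·(-165)] / 18000 = -0.0005833
∂h/∂y = [230·(-0.13) − 130·(-0.73)] / 18000 = +0.003611
Head at (552375, 3588868) = 239.73 + (-0.0005833)·(25) + (+0.003611)·(-105) = 239.34 m.
That is lower than the 239.60 m at OW-C, so the point is downgradient.

downgradient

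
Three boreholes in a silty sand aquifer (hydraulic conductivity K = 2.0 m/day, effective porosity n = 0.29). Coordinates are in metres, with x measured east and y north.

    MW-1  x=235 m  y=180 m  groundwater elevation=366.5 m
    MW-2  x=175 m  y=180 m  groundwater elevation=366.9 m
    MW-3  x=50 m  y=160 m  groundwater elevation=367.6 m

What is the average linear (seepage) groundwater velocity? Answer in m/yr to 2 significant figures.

Differences from MW-1: to MW-2 (Δx, Δy, Δh) = (-60, 0, +0.4); to MW-3 = (-185, -20, +1.1).
Solve a·Δx + b·Δy = Δh: det = (-60)·(-20) − (-185)·0 = 1200.
∂h/∂x = [(+0.4)·(-20) − (+1.1)·0] / 1200 = -0.006667
∂h/∂y = [(-60)·(+1.1) − (-185)·(+0.4)] / 1200 = +0.006667
|∇h| = √(-0.006667² + 0.006667²) = 0.009429
Seepage velocity v = K·i/n = 2.0 × 0.009429 / 0.29 = 0.06503 m/day = 23.75 m/yr.

24 m/yr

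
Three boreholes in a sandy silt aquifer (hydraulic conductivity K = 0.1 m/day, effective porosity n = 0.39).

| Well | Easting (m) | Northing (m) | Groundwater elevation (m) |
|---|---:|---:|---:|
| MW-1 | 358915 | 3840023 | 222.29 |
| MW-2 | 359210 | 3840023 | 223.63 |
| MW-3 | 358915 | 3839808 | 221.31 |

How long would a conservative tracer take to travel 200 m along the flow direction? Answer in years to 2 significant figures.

∂h/∂x = (223.63 − 222.29) / (359210 − 358915) = +0.004542
∂h/∂y = (221.31 − 222.29) / (3839808 − 3840023) = +0.004558
|∇h| = √(0.004542² + 0.004558²) = 0.006435
Seepage velocity v = K·i/n = 0.1 × 0.006435 / 0.39 = 0.00165 m/day.
t = 200 / 0.00165 = 1.212e+05 days = 332 years.

330 years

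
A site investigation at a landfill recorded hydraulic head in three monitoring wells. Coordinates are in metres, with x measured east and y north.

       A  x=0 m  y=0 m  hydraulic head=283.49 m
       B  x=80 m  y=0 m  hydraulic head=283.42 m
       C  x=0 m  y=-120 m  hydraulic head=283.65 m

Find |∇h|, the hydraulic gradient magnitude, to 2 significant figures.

0.0016

∂h/∂x = (283.42 − 283.49) / (80 − 0) = -0.0008750
∂h/∂y = (283.65 − 283.49) / (-120 − 0) = -0.001333
|∇h| = √(-0.0008750² + -0.001333²) = 0.001595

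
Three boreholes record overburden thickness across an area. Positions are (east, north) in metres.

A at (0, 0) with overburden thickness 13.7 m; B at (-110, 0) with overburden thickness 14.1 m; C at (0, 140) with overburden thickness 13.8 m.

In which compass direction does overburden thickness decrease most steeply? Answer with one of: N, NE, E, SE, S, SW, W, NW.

∂d/∂x = (14.1 − 13.7) / (-110 − 0) = -0.003636
∂d/∂y = (13.8 − 13.7) / (140 − 0) = +0.0007143
Steepest decrease is along −∇f = (+0.003636 E, -0.0007143 N) → east.

E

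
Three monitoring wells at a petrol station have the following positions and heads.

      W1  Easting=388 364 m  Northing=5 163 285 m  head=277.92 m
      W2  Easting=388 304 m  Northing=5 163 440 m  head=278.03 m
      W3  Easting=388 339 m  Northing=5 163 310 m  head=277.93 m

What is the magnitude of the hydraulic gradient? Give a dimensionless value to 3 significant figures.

Taking W1 as reference: W2−W1 = (-60, 155, +0.11); W3−W1 = (-25, 25, +0.01).
Determinant of the coordinate differences = (-60)·25 − (-25)·155 = 2375.
∂h/∂x = [(+0.11)·25 − (+0.01)·155] / 2375 = +0.0005053
∂h/∂y = [(-60)·(+0.01) − (-25)·(+0.11)] / 2375 = +0.0009053
|∇h| = √(0.0005053² + 0.0009053²) = 0.001037

0.00104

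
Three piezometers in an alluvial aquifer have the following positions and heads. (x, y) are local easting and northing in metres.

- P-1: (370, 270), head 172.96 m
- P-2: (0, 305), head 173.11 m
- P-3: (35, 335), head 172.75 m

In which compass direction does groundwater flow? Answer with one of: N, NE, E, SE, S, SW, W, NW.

With h = a·x + b·y + c and P-1 as origin, the differences give:
  (-370)·a + 35·b = +0.15
  (-335)·a + 65·b = -0.21
Eliminate b (×65 and ×35, subtract): -12325·a = 17.100 → a = ∂h/∂x = -0.001387
Back-substitute: b = ∂h/∂y = -0.01038.
Flow = −∇h = (+0.001387 east, +0.01038 north), which points north.

N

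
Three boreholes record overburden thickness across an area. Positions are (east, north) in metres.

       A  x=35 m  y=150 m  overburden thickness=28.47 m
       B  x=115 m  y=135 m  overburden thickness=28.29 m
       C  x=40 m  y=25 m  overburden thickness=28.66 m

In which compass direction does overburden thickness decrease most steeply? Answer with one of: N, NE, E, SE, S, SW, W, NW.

Differences from A: to B (Δx, Δy, Δh) = (80, -15, -0.18); to C = (5, -125, +0.19).
Determinant of the coordinate differences = 80·(-125) − 5·(-15) = -9925.
∂d/∂x = [(-0.18)·(-125) − (+0.19)·(-15)] / -9925 = -0.002554
∂d/∂y = [80·(+0.19) − 5·(-0.18)] / -9925 = -0.001622
Steepest decrease is along −∇f = (+0.002554 E, +0.001622 N) → northeast.

NE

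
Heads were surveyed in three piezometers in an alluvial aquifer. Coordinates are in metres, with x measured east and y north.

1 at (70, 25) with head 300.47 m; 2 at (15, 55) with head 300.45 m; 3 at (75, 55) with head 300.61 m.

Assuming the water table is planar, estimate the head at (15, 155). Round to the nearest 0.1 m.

Taking 1 as reference: 2−1 = (-55, 30, -0.02); 3−1 = (5, 30, +0.14).
Solve a·Δx + b·Δy = Δh: det = (-55)·30 − 5·30 = -1800.
∂h/∂x = [(-0.02)·30 − (+0.14)·30] / -1800 = +0.002667
∂h/∂y = [(-55)·(+0.14) − 5·(-0.02)] / -1800 = +0.004222
h(15, 155) = 300.47 + (+0.002667)·(-55) + (+0.004222)·(130) = 300.47 -0.147 +0.549 = 300.872 m.

300.9 m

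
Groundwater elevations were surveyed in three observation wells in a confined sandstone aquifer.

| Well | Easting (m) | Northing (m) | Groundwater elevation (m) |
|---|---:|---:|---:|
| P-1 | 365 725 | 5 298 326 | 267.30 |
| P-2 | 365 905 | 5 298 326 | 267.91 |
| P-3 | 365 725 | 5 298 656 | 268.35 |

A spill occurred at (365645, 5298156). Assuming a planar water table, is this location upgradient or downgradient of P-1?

∂h/∂x = (267.91 − 267.30) / (365905 − 365725) = +0.003389
∂h/∂y = (268.35 − 267.30) / (5298656 − 5298326) = +0.003182
Head at (365645, 5298156) = 267.30 + (+0.003389)·(-80) + (+0.003182)·(-170) = 266.49 m.
That is lower than the 267.30 m at P-1, so the point is downgradient.

downgradient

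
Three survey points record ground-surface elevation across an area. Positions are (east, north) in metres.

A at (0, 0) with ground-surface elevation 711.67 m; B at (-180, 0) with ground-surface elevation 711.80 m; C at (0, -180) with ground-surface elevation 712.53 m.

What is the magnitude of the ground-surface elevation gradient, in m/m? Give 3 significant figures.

∂z/∂x = (711.80 − 711.67) / (-180 − 0) = -0.0007222
∂z/∂y = (712.53 − 711.67) / (-180 − 0) = -0.004778
|∇f| = √(-0.0007222² + -0.004778²) = 0.004832 m/m

0.00483 m/m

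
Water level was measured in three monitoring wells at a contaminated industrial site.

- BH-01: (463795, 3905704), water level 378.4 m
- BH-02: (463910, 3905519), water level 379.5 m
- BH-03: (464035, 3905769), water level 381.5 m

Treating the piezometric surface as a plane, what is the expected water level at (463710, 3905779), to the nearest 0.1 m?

377.5 m

With h = a·x + b·y + c and BH-01 as origin, the differences give:
  115·a + (-185)·b = +1.1
  240·a + 65·b = +3.1
Eliminate b (×65 and ×(-185), subtract): 51875·a = 645.00 → a = ∂h/∂x = +0.01243
Back-substitute: b = ∂h/∂y = +0.001783.
h(463710, 3905779) = 378.4 + (+0.01243)·(-85) + (+0.001783)·(75) = 378.4 -1.057 +0.134 = 377.477 m.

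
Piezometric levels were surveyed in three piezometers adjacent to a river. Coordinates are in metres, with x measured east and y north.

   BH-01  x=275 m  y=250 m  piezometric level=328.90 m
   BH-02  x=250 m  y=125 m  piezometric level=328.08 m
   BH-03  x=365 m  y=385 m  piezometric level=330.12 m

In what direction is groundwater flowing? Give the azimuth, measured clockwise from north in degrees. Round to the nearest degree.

224°

With h = a·x + b·y + c and BH-01 as origin, the differences give:
  (-25)·a + (-125)·b = -0.82
  90·a + 135·b = +1.22
Eliminate b (×135 and ×(-125), subtract): 7875·a = 41.800 → a = ∂h/∂x = +0.005308
Back-substitute: b = ∂h/∂y = +0.005498.
Flow direction (−∇h) has components (-0.005308 E, -0.005498 N).
Azimuth = atan2(E, N) = atan2(-0.005308, -0.005498) = 224.0° ≈ 224°.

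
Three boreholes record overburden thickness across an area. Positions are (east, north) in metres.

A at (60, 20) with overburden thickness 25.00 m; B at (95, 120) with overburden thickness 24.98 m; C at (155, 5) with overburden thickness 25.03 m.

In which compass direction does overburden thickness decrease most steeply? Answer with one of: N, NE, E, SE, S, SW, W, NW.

NW

Differences from A: to B (Δx, Δy, Δh) = (35, 100, -0.02); to C = (95, -15, +0.03).
Solve a·Δx + b·Δy = Δd: det = 35·(-15) − 95·100 = -10025.
∂d/∂x = [(-0.02)·(-15) − (+0.03)·100] / -10025 = +0.0002693
∂d/∂y = [35·(+0.03) − 95·(-0.02)] / -10025 = -0.0002943
Steepest decrease is along −∇f = (-0.0002693 E, +0.0002943 N) → northwest.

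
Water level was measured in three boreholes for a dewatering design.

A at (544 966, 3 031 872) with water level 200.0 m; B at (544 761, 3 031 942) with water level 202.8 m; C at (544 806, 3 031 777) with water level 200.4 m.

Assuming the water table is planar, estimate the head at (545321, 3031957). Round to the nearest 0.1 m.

Three-point gradient (reference A): Δ to B = (-205, 70, +2.8), Δ to C = (-160, -95, +0.4).
∂h/∂x = -0.009584, ∂h/∂y = +0.01193 (det = 30675).
h(545321, 3031957) = 200.0 + (-0.009584)·(355) + (+0.01193)·(85) = 200.0 -3.402 +1.014 = 197.612 m.

197.6 m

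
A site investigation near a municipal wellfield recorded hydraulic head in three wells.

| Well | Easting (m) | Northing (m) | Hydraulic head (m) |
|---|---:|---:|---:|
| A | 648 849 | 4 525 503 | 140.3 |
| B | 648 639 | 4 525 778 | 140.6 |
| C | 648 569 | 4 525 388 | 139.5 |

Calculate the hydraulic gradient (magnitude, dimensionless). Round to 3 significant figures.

Differences from A: to B (Δx, Δy, Δh) = (-210, 275, +0.3); to C = (-280, -115, -0.8).
Solve a·Δx + b·Δy = Δh: det = (-210)·(-115) − (-280)·275 = 101150.
∂h/∂x = [(+0.3)·(-115) − (-0.8)·275] / 101150 = +0.001834
∂h/∂y = [(-210)·(-0.8) − (-280)·(+0.3)] / 101150 = +0.002491
|∇h| = √(0.001834² + 0.002491²) = 0.003093

0.00309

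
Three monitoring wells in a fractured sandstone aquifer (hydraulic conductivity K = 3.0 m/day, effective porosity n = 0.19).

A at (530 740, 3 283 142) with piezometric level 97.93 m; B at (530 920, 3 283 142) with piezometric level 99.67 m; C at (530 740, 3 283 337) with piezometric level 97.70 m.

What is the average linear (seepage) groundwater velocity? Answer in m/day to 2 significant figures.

0.15 m/day

∂h/∂x = (99.67 − 97.93) / (530920 − 530740) = +0.009667
∂h/∂y = (97.70 − 97.93) / (3283337 − 3283142) = -0.001179
|∇h| = √(0.009667² + -0.001179²) = 0.009739
Seepage velocity v = K·i/n = 3.0 × 0.009739 / 0.19 = 0.1538 m/day.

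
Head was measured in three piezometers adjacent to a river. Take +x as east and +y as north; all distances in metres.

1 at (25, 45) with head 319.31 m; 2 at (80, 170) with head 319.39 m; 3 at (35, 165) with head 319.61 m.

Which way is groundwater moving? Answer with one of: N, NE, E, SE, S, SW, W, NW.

SE

With h = a·x + b·y + c and 1 as origin, the differences give:
  55·a + 125·b = +0.08
  10·a + 120·b = +0.30
Eliminate b (×120 and ×125, subtract): 5350·a = -27.900 → a = ∂h/∂x = -0.005215
Back-substitute: b = ∂h/∂y = +0.002935.
Flow = −∇h = (+0.005215 east, -0.002935 north), which points southeast.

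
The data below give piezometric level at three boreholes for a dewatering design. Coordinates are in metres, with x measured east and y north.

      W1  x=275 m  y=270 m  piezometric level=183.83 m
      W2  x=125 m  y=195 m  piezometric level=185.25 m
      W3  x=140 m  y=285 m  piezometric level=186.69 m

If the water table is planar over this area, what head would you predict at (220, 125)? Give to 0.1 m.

182.1 m

Taking W1 as reference: W2−W1 = (-150, -75, +1.42); W3−W1 = (-135, 15, +2.86).
Determinant of the coordinate differences = (-150)·15 − (-135)·(-75) = -12375.
∂h/∂x = [(+1.42)·15 − (+2.86)·(-75)] / -12375 = -0.01905
∂h/∂y = [(-150)·(+2.86) − (-135)·(+1.42)] / -12375 = +0.01918
h(220, 125) = 183.83 + (-0.01905)·(-55) + (+0.01918)·(-145) = 183.83 +1.048 -2.780 = 182.098 m.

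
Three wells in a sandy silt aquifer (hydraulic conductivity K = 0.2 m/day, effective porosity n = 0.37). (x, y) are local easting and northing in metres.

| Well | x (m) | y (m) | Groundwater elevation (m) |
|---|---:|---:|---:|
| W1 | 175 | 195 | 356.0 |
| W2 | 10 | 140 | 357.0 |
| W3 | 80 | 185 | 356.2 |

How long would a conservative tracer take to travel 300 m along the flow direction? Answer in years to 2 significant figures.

88 years

Differences from W1: to W2 (Δx, Δy, Δh) = (-165, -55, +1.0); to W3 = (-95, -10, +0.2).
Solve a·Δx + b·Δy = Δh: det = (-165)·(-10) − (-95)·(-55) = -3575.
∂h/∂x = [(+1.0)·(-10) − (+0.2)·(-55)] / -3575 = -0.0002797
∂h/∂y = [(-165)·(+0.2) − (-95)·(+1.0)] / -3575 = -0.01734
|∇h| = √(-0.0002797² + -0.01734²) = 0.01734
Seepage velocity v = K·i/n = 0.2 × 0.01734 / 0.37 = 0.009373 m/day.
t = 300 / 0.009373 = 3.201e+04 days = 87.6 years.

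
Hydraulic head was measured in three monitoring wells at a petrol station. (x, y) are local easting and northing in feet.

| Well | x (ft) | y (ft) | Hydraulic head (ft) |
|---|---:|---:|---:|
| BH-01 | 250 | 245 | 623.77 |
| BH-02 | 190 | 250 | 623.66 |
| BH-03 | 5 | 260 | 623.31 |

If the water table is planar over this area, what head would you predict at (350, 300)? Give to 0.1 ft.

624.1 ft

Differences from BH-01: to BH-02 (Δx, Δy, Δh) = (-60, 5, -0.11); to BH-03 = (-245, 15, -0.46).
Determinant of the coordinate differences = (-60)·15 − (-245)·5 = 325.
∂h/∂x = [(-0.11)·15 − (-0.46)·5] / 325 = +0.002000
∂h/∂y = [(-60)·(-0.46) − (-245)·(-0.11)] / 325 = +0.002000
h(350, 300) = 623.77 + (+0.002000)·(100) + (+0.002000)·(55) = 623.77 +0.200 +0.110 = 624.080 ft.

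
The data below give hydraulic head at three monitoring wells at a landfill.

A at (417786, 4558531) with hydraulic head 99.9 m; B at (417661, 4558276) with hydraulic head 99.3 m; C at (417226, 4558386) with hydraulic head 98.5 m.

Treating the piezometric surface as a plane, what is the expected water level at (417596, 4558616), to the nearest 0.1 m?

99.6 m

Differences from A: to B (Δx, Δy, Δh) = (-125, -255, -0.6); to C = (-560, -145, -1.4).
Solve a·Δx + b·Δy = Δh: det = (-125)·(-145) − (-560)·(-255) = -124675.
∂h/∂x = [(-0.6)·(-145) − (-1.4)·(-255)] / -124675 = +0.002166
∂h/∂y = [(-125)·(-1.4) − (-560)·(-0.6)] / -124675 = +0.001291
h(417596, 4558616) = 99.9 + (+0.002166)·(-190) + (+0.001291)·(85) = 99.9 -0.411 +0.110 = 99.598 m.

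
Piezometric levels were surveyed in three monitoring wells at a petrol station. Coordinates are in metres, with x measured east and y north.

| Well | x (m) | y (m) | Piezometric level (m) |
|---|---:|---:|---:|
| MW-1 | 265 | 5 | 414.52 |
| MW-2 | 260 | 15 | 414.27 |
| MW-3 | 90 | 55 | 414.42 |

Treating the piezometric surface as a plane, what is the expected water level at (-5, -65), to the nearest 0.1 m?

Taking MW-1 as reference: MW-2−MW-1 = (-5, 10, -0.25); MW-3−MW-1 = (-175, 50, -0.10).
Determinant of the coordinate differences = (-5)·50 − (-175)·10 = 1500.
∂h/∂x = [(-0.25)·50 − (-0.10)·10] / 1500 = -0.007667
∂h/∂y = [(-5)·(-0.10) − (-175)·(-0.25)] / 1500 = -0.02883
h(-5, -65) = 414.52 + (-0.007667)·(-270) + (-0.02883)·(-70) = 414.52 +2.070 +2.018 = 418.608 m.

418.6 m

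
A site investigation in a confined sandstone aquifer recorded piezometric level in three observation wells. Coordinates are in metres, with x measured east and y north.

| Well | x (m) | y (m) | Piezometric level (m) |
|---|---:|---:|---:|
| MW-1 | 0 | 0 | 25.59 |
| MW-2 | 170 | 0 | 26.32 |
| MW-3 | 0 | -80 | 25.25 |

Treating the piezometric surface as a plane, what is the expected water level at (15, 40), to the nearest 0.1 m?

25.8 m

∂h/∂x = (26.32 − 25.59) / (170 − 0) = +0.004294
∂h/∂y = (25.25 − 25.59) / (-80 − 0) = +0.004250
h(15, 40) = 25.59 + (+0.004294)·(15) + (+0.004250)·(40) = 25.59 +0.064 +0.170 = 25.824 m.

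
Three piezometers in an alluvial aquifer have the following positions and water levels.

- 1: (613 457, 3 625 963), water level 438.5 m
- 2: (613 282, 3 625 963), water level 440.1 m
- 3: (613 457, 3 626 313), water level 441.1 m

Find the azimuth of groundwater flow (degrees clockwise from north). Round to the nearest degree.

∂h/∂x = (440.1 − 438.5) / (613282 − 613457) = -0.009143
∂h/∂y = (441.1 − 438.5) / (3626313 − 3625963) = +0.007429
Flow direction (−∇h) has components (+0.009143 E, -0.007429 N).
Azimuth = atan2(E, N) = atan2(+0.009143, -0.007429) = 129.1° ≈ 129°.

129°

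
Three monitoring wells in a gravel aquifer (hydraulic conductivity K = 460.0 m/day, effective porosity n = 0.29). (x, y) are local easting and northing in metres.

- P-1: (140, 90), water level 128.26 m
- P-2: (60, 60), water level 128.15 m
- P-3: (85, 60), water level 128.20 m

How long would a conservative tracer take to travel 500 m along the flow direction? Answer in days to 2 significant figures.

Taking P-1 as reference: P-2−P-1 = (-80, -30, -0.11); P-3−P-1 = (-55, -30, -0.06).
Solve a·Δx + b·Δy = Δh: det = (-80)·(-30) − (-55)·(-30) = 750.
∂h/∂x = [(-0.11)·(-30) − (-0.06)·(-30)] / 750 = +0.002000
∂h/∂y = [(-80)·(-0.06) − (-55)·(-0.11)] / 750 = -0.001667
|∇h| = √(0.002000² + -0.001667²) = 0.002604
Seepage velocity v = K·i/n = 460.0 × 0.002604 / 0.29 = 4.13 m/day.
t = 500 / 4.13 = 121.1 days.

120 days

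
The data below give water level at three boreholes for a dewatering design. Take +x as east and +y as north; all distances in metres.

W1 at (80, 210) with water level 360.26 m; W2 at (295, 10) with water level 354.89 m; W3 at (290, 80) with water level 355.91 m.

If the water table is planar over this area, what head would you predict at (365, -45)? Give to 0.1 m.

Taking W1 as reference: W2−W1 = (215, -200, -5.37); W3−W1 = (210, -130, -4.35).
Solve a·Δx + b·Δy = Δh: det = 215·(-130) − 210·(-200) = 14050.
∂h/∂x = [(-5.37)·(-130) − (-4.35)·(-200)] / 14050 = -0.01223
∂h/∂y = [215·(-4.35) − 210·(-5.37)] / 14050 = +0.01370
h(365, -45) = 360.26 + (-0.01223)·(285) + (+0.01370)·(-255) = 360.26 -3.487 -3.493 = 353.280 m.

353.3 m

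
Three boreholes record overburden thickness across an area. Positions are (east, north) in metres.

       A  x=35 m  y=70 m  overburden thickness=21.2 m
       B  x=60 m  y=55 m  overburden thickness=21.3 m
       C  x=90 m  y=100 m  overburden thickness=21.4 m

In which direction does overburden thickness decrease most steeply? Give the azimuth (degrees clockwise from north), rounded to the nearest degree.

275°

With d = a·x + b·y + c and A as origin, the differences give:
  25·a + (-15)·b = +0.1
  55·a + 30·b = +0.2
Eliminate b (×30 and ×(-15), subtract): 1575·a = 6.00 → a = ∂d/∂x = +0.003810
Back-substitute: b = ∂d/∂y = -0.0003175.
Steepest decrease is along −∇f: components (-0.003810 E, +0.0003175 N).
Azimuth = atan2(-0.003810, +0.0003175) = 274.8° ≈ 275°.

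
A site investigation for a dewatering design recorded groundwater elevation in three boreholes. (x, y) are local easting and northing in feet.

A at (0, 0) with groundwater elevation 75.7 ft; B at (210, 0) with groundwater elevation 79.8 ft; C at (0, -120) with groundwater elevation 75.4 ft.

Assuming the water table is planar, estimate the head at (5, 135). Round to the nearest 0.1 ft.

∂h/∂x = (79.8 − 75.7) / (210 − 0) = +0.01952
∂h/∂y = (75.4 − 75.7) / (-120 − 0) = +0.002500
h(5, 135) = 75.7 + (+0.01952)·(5) + (+0.002500)·(135) = 75.7 +0.098 +0.337 = 76.135 ft.

76.1 ft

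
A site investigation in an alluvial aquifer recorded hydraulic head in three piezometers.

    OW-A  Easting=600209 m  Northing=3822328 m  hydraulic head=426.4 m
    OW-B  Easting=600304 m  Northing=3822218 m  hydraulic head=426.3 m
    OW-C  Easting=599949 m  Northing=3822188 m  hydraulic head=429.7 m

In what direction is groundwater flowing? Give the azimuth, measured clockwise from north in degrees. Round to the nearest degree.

With h = a·x + b·y + c and OW-A as origin, the differences give:
  95·a + (-110)·b = -0.1
  (-260)·a + (-140)·b = +3.3
Eliminate b (×(-140) and ×(-110), subtract): -41900·a = 377.00 → a = ∂h/∂x = -0.008998
Back-substitute: b = ∂h/∂y = -0.006862.
Flow direction (−∇h) has components (+0.008998 E, +0.006862 N).
Azimuth = atan2(E, N) = atan2(+0.008998, +0.006862) = 52.7° ≈ 053°.

053°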